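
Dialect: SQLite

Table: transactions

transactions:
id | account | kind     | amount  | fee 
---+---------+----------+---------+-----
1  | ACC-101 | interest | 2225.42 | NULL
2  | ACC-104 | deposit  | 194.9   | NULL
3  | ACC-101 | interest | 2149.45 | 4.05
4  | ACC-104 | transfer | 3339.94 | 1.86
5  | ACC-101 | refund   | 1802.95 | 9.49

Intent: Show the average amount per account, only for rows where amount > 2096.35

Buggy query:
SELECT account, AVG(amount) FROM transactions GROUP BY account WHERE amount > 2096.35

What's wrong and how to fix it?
Bug: WHERE cannot follow GROUP BY

Fix: Place WHERE between FROM and GROUP BY

Corrected query:
SELECT account, AVG(amount) FROM transactions WHERE amount > 2096.35 GROUP BY account

Result:
account | AVG(amount)
--------+------------
ACC-101 | 2187.435   
ACC-104 | 3339.94    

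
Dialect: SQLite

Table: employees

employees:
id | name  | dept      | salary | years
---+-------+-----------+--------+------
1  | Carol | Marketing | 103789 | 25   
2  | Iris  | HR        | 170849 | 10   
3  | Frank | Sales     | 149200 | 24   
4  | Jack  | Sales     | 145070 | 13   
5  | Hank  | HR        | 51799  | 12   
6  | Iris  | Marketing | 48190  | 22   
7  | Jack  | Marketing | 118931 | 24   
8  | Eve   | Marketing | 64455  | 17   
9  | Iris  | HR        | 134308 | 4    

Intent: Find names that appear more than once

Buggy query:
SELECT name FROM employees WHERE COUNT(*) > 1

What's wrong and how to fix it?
Bug: WHERE can't reference COUNT(*); aggregates are computed after WHERE

Fix: GROUP BY name, then filter groups with HAVING COUNT(*) > 1

Corrected query:
SELECT name FROM employees GROUP BY name HAVING COUNT(*) > 1

Result:
name
----
Iris
Jack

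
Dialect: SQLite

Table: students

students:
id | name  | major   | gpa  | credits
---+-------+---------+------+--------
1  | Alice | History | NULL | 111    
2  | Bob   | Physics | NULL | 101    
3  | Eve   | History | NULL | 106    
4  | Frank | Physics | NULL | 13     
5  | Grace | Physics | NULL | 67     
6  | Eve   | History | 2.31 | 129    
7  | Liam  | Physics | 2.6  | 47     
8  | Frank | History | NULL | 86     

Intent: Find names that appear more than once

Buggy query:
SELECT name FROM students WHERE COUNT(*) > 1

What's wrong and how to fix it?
Bug: WHERE can't reference COUNT(*); aggregates are computed after WHERE

Fix: GROUP BY name, then filter groups with HAVING COUNT(*) > 1

Corrected query:
SELECT name FROM students GROUP BY name HAVING COUNT(*) > 1

Result:
name 
-----
Eve  
Frank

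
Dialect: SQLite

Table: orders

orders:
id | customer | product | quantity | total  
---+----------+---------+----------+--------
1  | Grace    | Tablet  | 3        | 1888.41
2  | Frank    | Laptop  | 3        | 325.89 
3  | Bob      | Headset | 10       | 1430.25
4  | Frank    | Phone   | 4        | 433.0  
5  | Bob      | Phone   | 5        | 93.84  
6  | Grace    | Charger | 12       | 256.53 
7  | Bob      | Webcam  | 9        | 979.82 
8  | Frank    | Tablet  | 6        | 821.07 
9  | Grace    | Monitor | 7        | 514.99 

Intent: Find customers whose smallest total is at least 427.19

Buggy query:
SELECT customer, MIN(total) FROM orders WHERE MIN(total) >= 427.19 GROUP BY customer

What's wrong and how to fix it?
Bug: Aggregates like MIN are computed per group after WHERE runs

Fix: Use HAVING for the per-group MIN condition

Corrected query:
SELECT customer, MIN(total) FROM orders GROUP BY customer HAVING MIN(total) >= 427.19

Result:
(no rows)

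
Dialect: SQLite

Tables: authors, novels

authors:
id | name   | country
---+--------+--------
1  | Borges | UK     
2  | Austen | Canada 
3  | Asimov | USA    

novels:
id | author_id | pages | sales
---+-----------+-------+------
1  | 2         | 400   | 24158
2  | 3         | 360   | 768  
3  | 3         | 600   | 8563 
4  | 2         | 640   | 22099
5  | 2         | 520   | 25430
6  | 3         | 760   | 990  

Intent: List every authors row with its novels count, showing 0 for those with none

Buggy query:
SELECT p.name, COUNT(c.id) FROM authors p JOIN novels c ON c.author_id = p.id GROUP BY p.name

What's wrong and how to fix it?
Bug: An inner join excludes parents with zero children

Fix: Use LEFT JOIN so parents without children still appear (COUNT(c.id) gives 0)

Corrected query:
SELECT p.name, COUNT(c.id) FROM authors p LEFT JOIN novels c ON c.author_id = p.id GROUP BY p.name

Result:
name   | COUNT(c.id)
-------+------------
Asimov | 3          
Austen | 3          
Borges | 0          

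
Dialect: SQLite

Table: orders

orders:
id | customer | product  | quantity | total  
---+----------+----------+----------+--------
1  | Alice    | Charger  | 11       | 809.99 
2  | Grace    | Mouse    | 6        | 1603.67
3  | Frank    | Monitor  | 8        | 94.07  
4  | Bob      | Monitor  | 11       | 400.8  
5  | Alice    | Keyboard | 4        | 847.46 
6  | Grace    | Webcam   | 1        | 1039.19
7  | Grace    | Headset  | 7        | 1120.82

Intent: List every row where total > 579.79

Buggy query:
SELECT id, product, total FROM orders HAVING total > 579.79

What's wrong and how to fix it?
Bug: HAVING filters the output of aggregation, but this query has no GROUP BY and no aggregate functions, so SQLite rejects it (HAVING clause on a non-aggregate query); the condition here is per row

Fix: Use WHERE for row-level filtering

Corrected query:
SELECT id, product, total FROM orders WHERE total > 579.79

Result:
id | product  | total  
---+----------+--------
1  | Charger  | 809.99 
2  | Mouse    | 1603.67
5  | Keyboard | 847.46 
6  | Webcam   | 1039.19
7  | Headset  | 1120.82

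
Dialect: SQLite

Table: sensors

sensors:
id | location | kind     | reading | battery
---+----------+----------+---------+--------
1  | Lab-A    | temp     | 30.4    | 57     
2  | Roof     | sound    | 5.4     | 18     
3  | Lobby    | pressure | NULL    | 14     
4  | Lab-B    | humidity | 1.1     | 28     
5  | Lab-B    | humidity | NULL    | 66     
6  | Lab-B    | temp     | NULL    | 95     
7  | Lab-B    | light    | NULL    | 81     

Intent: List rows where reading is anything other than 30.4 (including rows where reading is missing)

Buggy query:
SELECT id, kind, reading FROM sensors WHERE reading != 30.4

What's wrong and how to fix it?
Bug: 'reading != 30.4' is unknown when reading is NULL, so NULL rows are silently excluded

Fix: Add an explicit OR reading IS NULL to include the missing-value rows

Corrected query:
SELECT id, kind, reading FROM sensors WHERE reading != 30.4 OR reading IS NULL

Result:
id | kind     | reading
---+----------+--------
2  | sound    | 5.4    
3  | pressure | NULL   
4  | humidity | 1.1    
5  | humidity | NULL   
6  | temp     | NULL   
7  | light    | NULL   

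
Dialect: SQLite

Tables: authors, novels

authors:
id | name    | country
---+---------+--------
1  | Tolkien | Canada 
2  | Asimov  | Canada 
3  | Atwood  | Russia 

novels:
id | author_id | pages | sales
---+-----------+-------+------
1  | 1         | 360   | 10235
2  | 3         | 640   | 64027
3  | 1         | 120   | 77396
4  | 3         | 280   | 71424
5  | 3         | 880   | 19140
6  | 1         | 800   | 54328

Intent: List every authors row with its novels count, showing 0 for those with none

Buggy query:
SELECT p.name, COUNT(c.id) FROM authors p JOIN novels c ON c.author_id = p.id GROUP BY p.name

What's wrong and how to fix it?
Bug: INNER JOIN drops authors rows that have no matching novels rows

Fix: Use LEFT JOIN so parents without children still appear (COUNT(c.id) gives 0)

Corrected query:
SELECT p.name, COUNT(c.id) FROM authors p LEFT JOIN novels c ON c.author_id = p.id GROUP BY p.name

Result:
name    | COUNT(c.id)
--------+------------
Asimov  | 0          
Atwood  | 3          
Tolkien | 3          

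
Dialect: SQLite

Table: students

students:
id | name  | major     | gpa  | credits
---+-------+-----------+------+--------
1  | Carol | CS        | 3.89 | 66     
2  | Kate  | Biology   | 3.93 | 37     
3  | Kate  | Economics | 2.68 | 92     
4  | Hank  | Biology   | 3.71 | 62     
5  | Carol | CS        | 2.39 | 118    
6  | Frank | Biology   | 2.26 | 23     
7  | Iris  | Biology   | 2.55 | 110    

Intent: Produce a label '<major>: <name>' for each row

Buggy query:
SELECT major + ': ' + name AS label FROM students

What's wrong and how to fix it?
Bug: '+' is numeric addition; on text columns SQLite converts them to 0 instead of concatenating

Fix: Use the || operator for string concatenation

Corrected query:
SELECT major || ': ' || name AS label FROM students

Result:
label          
---------------
CS: Carol      
Biology: Kate  
Economics: Kate
Biology: Hank  
CS: Carol      
Biology: Frank 
Biology: Iris  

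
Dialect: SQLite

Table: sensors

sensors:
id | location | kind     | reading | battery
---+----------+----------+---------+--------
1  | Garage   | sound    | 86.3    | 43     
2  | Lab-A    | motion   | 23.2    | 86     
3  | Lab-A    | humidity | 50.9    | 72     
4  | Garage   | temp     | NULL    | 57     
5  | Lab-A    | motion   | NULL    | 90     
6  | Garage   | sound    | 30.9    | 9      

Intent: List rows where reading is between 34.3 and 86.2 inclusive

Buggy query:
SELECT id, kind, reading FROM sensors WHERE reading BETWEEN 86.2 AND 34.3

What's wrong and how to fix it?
Bug: The bounds are reversed; BETWEEN a AND b requires a <= b to match anything

Fix: Swap the bounds so the smaller value comes first

Corrected query:
SELECT id, kind, reading FROM sensors WHERE reading BETWEEN 34.3 AND 86.2

Result:
id | kind     | reading
---+----------+--------
3  | humidity | 50.9   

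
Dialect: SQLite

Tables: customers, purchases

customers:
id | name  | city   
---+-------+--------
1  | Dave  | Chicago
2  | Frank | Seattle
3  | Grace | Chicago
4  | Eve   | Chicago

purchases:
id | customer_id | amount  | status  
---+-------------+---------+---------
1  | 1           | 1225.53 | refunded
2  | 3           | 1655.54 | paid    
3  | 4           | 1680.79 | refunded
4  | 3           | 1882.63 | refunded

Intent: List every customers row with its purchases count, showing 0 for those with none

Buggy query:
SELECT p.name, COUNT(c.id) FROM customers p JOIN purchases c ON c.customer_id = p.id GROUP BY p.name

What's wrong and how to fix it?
Bug: INNER JOIN drops customers rows that have no matching purchases rows

Fix: Use LEFT JOIN so parents without children still appear (COUNT(c.id) gives 0)

Corrected query:
SELECT p.name, COUNT(c.id) FROM customers p LEFT JOIN purchases c ON c.customer_id = p.id GROUP BY p.name

Result:
name  | COUNT(c.id)
------+------------
Dave  | 1          
Eve   | 1          
Frank | 0          
Grace | 2          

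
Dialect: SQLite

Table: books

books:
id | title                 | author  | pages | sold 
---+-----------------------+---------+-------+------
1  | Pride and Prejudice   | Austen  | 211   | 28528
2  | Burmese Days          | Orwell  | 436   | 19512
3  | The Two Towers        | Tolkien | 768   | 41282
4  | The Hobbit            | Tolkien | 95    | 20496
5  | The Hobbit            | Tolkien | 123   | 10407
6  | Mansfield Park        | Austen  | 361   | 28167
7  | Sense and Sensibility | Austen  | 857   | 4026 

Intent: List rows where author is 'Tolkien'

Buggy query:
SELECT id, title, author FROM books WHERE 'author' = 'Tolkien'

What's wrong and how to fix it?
Bug: Single quotes denote string literals in SQL; the column name is being compared as a constant string

Fix: Remove the quotes around the column name (or use double quotes for an identifier)

Corrected query:
SELECT id, title, author FROM books WHERE author = 'Tolkien'

Result:
id | title          | author 
---+----------------+--------
3  | The Two Towers | Tolkien
4  | The Hobbit     | Tolkien
5  | The Hobbit     | Tolkien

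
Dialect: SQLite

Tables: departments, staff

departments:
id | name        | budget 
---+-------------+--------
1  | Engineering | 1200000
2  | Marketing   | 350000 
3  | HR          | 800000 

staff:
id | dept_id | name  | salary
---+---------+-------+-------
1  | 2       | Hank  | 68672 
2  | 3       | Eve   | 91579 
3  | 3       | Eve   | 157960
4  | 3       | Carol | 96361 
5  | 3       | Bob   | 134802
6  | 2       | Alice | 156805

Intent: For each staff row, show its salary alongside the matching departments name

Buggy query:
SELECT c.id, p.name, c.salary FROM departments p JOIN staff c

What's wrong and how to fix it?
Bug: Missing join condition: each staff row is matched to all departments rows instead of just its own

Fix: Specify the join condition linking the foreign key to the parent id

Corrected query:
SELECT c.id, p.name, c.salary FROM departments p JOIN staff c ON c.dept_id = p.id

Result:
id | name      | salary
---+-----------+-------
1  | Marketing | 68672 
2  | HR        | 91579 
3  | HR        | 157960
4  | HR        | 96361 
5  | HR        | 134802
6  | Marketing | 156805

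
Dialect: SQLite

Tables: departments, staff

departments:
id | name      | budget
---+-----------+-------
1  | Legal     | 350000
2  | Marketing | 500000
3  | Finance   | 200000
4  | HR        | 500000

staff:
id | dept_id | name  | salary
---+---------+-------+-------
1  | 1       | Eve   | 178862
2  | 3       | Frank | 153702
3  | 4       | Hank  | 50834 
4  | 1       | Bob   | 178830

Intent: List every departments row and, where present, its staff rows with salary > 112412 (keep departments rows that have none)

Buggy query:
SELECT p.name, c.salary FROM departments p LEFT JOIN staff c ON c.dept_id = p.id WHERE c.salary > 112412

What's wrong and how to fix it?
Bug: A WHERE condition on the right-hand table after LEFT JOIN drops unmatched parents

Fix: Put 'c.salary > 112412' in the JOIN's ON clause instead of WHERE

Corrected query:
SELECT p.name, c.salary FROM departments p LEFT JOIN staff c ON c.dept_id = p.id AND c.salary > 112412

Result:
name      | salary
----------+-------
Legal     | 178830
Legal     | 178862
Marketing | NULL  
Finance   | 153702
HR        | NULL  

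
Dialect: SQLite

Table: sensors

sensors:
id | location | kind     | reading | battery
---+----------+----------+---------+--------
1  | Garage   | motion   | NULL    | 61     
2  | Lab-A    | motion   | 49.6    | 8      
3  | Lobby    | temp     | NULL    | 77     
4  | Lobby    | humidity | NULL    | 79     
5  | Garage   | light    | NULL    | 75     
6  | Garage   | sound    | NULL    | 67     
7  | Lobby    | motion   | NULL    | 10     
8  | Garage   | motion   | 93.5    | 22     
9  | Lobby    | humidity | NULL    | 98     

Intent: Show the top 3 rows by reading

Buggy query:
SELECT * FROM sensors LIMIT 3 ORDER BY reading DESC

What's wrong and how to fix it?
Bug: LIMIT must come after ORDER BY

Fix: Sort with ORDER BY, then apply LIMIT

Corrected query:
SELECT * FROM sensors ORDER BY reading DESC LIMIT 3

Result:
id | location | kind   | reading | battery
---+----------+--------+---------+--------
8  | Garage   | motion | 93.5    | 22     
2  | Lab-A    | motion | 49.6    | 8      
1  | Garage   | motion | NULL    | 61     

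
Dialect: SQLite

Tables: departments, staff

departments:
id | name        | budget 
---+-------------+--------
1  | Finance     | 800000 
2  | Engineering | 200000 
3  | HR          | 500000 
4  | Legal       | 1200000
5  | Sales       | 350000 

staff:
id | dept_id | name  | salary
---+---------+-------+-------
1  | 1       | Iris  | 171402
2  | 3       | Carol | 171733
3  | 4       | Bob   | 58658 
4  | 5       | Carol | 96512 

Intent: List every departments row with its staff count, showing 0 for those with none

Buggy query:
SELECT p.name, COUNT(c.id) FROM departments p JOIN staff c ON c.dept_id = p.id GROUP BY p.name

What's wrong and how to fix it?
Bug: INNER JOIN drops departments rows that have no matching staff rows

Fix: Use LEFT JOIN so parents without children still appear (COUNT(c.id) gives 0)

Corrected query:
SELECT p.name, COUNT(c.id) FROM departments p LEFT JOIN staff c ON c.dept_id = p.id GROUP BY p.name

Result:
name        | COUNT(c.id)
------------+------------
Engineering | 0          
Finance     | 1          
HR          | 1          
Legal       | 1          
Sales       | 1          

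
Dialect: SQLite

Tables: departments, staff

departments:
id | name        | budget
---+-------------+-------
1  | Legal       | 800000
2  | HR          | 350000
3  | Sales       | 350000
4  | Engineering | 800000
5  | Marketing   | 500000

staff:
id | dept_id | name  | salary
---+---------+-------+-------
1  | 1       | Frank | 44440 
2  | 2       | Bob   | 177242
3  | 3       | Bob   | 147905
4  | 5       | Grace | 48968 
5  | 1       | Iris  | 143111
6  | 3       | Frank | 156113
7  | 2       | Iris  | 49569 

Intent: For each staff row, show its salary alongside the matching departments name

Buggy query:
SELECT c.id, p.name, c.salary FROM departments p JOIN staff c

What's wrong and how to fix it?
Bug: Missing join condition: each staff row is matched to all departments rows instead of just its own

Fix: Add ON c.dept_id = p.id to the JOIN

Corrected query:
SELECT c.id, p.name, c.salary FROM departments p JOIN staff c ON c.dept_id = p.id

Result:
id | name      | salary
---+-----------+-------
1  | Legal     | 44440 
2  | HR        | 177242
3  | Sales     | 147905
4  | Marketing | 48968 
5  | Legal     | 143111
6  | Sales     | 156113
7  | HR        | 49569 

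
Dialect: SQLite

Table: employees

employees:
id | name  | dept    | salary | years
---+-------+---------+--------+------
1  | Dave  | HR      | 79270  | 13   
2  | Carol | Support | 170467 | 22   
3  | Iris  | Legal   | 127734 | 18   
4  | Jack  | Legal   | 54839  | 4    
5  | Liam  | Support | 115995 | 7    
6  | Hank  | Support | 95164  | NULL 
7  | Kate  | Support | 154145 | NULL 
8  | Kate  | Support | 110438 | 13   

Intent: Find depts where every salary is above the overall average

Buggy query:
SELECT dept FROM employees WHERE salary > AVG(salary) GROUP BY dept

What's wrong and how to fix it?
Bug: AVG() is an aggregate; it can't sit directly in WHERE

Fix: Compute the overall average in a scalar subquery and compare each group's MIN against it in HAVING

Corrected query:
SELECT dept FROM employees GROUP BY dept HAVING MIN(salary) > (SELECT AVG(salary) FROM employees)

Result:
(no rows)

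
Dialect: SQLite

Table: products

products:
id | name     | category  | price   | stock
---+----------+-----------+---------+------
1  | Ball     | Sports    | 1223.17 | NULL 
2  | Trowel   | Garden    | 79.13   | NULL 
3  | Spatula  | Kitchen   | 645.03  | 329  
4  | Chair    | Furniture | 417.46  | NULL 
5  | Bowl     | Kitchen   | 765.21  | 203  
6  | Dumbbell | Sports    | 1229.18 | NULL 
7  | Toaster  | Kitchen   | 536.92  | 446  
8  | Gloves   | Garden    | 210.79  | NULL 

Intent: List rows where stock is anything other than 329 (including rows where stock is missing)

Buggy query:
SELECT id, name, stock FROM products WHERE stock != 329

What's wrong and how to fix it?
Bug: 'stock != 329' is unknown when stock is NULL, so NULL rows are silently excluded

Fix: Add an explicit OR stock IS NULL to include the missing-value rows

Corrected query:
SELECT id, name, stock FROM products WHERE stock != 329 OR stock IS NULL

Result:
id | name     | stock
---+----------+------
1  | Ball     | NULL 
2  | Trowel   | NULL 
4  | Chair    | NULL 
5  | Bowl     | 203  
6  | Dumbbell | NULL 
7  | Toaster  | 446  
8  | Gloves   | NULL 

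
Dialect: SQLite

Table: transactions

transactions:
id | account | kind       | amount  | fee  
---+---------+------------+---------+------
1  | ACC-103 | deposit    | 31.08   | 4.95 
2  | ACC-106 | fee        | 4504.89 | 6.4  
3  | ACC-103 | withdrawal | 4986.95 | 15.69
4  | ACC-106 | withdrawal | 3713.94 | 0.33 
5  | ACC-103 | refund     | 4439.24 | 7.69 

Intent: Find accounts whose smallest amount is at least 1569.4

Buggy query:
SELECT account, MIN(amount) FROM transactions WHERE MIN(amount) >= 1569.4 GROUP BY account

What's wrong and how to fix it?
Bug: MIN() in WHERE is a misuse of aggregate

Fix: Replace WHERE with HAVING after the GROUP BY

Corrected query:
SELECT account, MIN(amount) FROM transactions GROUP BY account HAVING MIN(amount) >= 1569.4

Result:
account | MIN(amount)
--------+------------
ACC-106 | 3713.94    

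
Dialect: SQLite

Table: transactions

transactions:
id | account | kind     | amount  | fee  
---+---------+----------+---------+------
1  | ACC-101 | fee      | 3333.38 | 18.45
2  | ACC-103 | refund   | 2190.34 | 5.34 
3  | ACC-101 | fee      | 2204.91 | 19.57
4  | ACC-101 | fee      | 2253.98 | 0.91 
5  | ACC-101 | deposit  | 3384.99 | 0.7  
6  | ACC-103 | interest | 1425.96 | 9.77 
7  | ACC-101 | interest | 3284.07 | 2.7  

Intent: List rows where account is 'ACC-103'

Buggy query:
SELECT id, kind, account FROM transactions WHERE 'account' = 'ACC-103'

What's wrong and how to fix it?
Bug: 'account' in single quotes is a string literal, not the column; the comparison is literal-vs-literal and never true

Fix: Remove the quotes around the column name (or use double quotes for an identifier)

Corrected query:
SELECT id, kind, account FROM transactions WHERE account = 'ACC-103'

Result:
id | kind     | account
---+----------+--------
2  | refund   | ACC-103
6  | interest | ACC-103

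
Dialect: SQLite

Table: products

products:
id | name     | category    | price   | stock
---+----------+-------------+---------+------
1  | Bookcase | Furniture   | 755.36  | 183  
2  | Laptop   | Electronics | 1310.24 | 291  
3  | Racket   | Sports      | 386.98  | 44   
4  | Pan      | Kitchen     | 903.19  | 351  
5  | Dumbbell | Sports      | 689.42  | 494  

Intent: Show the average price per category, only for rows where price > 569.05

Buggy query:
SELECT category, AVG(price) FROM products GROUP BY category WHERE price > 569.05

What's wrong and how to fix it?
Bug: Row-level WHERE must come before GROUP BY in the clause order

Fix: Move the WHERE clause before GROUP BY

Corrected query:
SELECT category, AVG(price) FROM products WHERE price > 569.05 GROUP BY category

Result:
category    | AVG(price)
------------+-----------
Electronics | 1310.24   
Furniture   | 755.36    
Kitchen     | 903.19    
Sports      | 689.42    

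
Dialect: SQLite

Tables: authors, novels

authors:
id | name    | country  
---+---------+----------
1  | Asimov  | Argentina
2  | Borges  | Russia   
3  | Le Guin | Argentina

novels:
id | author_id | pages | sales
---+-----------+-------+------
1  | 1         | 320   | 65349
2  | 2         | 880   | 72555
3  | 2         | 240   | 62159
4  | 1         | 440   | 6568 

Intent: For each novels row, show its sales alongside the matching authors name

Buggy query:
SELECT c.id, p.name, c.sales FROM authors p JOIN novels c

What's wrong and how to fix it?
Bug: Missing join condition: each novels row is matched to all authors rows instead of just its own

Fix: Add ON c.author_id = p.id to the JOIN

Corrected query:
SELECT c.id, p.name, c.sales FROM authors p JOIN novels c ON c.author_id = p.id

Result:
id | name   | sales
---+--------+------
1  | Asimov | 65349
2  | Borges | 72555
3  | Borges | 62159
4  | Asimov | 6568 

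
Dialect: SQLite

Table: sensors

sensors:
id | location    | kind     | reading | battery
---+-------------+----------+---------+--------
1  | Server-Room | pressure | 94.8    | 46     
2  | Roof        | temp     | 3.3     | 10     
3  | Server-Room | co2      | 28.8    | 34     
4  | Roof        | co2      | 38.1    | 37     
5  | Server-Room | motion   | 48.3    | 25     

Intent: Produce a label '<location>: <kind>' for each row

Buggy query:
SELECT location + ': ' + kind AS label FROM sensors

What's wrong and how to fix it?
Bug: '+' is numeric addition; on text columns SQLite converts them to 0 instead of concatenating

Fix: Use the || operator for string concatenation

Corrected query:
SELECT location || ': ' || kind AS label FROM sensors

Result:
label                
---------------------
Server-Room: pressure
Roof: temp           
Server-Room: co2     
Roof: co2            
Server-Room: motion  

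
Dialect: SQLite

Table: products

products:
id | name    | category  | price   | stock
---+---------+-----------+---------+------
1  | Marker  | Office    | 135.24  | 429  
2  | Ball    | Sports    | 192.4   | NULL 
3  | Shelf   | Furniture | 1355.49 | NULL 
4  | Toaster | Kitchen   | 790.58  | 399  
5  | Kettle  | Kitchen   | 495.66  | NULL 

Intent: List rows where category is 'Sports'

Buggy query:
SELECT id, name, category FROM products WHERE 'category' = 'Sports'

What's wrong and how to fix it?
Bug: 'category' in single quotes is a string literal, not the column; the comparison is literal-vs-literal and never true

Fix: Reference the column as category without single quotes

Corrected query:
SELECT id, name, category FROM products WHERE category = 'Sports'

Result:
id | name | category
---+------+---------
2  | Ball | Sports  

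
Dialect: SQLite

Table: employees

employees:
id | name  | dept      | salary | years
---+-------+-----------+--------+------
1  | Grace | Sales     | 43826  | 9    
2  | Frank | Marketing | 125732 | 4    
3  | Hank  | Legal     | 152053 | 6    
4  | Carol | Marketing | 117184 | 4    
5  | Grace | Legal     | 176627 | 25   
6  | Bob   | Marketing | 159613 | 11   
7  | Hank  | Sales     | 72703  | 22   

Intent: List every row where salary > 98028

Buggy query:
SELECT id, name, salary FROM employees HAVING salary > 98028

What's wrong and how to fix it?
Bug: HAVING filters the output of aggregation, but this query has no GROUP BY and no aggregate functions, so SQLite rejects it (HAVING clause on a non-aggregate query); the condition here is per row

Fix: Use WHERE for row-level filtering

Corrected query:
SELECT id, name, salary FROM employees WHERE salary > 98028

Result:
id | name  | salary
---+-------+-------
2  | Frank | 125732
3  | Hank  | 152053
4  | Carol | 117184
5  | Grace | 176627
6  | Bob   | 159613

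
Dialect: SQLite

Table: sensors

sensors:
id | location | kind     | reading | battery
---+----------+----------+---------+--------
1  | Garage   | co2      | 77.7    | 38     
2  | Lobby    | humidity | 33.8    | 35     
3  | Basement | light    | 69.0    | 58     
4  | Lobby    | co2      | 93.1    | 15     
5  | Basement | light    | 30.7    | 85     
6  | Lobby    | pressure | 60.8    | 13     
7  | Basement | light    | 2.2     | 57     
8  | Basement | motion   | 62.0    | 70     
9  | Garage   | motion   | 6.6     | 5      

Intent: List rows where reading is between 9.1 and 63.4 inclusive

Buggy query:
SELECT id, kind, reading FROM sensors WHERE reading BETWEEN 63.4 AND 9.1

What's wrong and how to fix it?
Bug: BETWEEN expects the lower bound first; with 63.4 AND 9.1 the range is empty

Fix: Swap the bounds so the smaller value comes first

Corrected query:
SELECT id, kind, reading FROM sensors WHERE reading BETWEEN 9.1 AND 63.4

Result:
id | kind     | reading
---+----------+--------
2  | humidity | 33.8   
5  | light    | 30.7   
6  | pressure | 60.8   
8  | motion   | 62     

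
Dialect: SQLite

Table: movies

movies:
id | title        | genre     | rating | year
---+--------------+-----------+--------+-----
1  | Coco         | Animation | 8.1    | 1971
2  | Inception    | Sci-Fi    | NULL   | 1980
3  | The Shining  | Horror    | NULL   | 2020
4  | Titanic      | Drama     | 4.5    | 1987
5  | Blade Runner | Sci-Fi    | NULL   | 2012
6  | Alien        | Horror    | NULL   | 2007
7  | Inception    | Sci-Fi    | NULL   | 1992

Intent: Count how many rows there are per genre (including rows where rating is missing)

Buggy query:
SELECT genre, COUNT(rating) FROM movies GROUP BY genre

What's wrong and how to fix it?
Bug: COUNT(column) counts non-NULL values only; rows with NULL rating aren't counted

Fix: Use COUNT(*) to count all rows regardless of NULL

Corrected query:
SELECT genre, COUNT(*) FROM movies GROUP BY genre

Result:
genre     | COUNT(*)
----------+---------
Animation | 1       
Drama     | 1       
Horror    | 2       
Sci-Fi    | 3       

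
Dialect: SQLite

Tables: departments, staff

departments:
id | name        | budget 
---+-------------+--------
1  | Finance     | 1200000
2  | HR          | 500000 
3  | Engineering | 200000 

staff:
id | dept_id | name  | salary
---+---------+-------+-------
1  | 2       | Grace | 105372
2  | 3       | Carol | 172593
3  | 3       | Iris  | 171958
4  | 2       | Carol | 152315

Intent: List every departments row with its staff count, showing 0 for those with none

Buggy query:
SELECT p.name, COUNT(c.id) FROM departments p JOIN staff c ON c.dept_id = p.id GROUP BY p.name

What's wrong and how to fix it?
Bug: INNER JOIN drops departments rows that have no matching staff rows

Fix: Use LEFT JOIN so parents without children still appear (COUNT(c.id) gives 0)

Corrected query:
SELECT p.name, COUNT(c.id) FROM departments p LEFT JOIN staff c ON c.dept_id = p.id GROUP BY p.name

Result:
name        | COUNT(c.id)
------------+------------
Engineering | 2          
Finance     | 0          
HR          | 2          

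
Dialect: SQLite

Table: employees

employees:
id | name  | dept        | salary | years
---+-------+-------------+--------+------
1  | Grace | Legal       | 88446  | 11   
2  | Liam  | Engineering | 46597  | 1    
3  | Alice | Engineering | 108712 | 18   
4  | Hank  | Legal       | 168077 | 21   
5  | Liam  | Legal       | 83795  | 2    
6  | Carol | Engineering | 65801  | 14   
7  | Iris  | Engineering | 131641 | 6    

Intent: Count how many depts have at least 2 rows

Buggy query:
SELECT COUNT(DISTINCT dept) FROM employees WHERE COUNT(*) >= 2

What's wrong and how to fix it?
Bug: COUNT(*) cannot appear in WHERE; the per-group count doesn't exist yet

Fix: Use a subquery that GROUPs and filters with HAVING, then count its rows

Corrected query:
SELECT COUNT(*) FROM (SELECT dept FROM employees GROUP BY dept HAVING COUNT(*) >= 2)

Result:
COUNT(*)
--------
2       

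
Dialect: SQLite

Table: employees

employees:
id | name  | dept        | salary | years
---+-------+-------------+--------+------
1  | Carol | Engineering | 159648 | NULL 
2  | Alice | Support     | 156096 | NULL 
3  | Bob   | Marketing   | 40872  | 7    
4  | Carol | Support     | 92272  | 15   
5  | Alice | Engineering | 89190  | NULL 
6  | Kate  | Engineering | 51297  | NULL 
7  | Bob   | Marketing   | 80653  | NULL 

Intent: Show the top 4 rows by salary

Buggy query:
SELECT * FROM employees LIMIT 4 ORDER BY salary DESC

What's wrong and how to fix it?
Bug: ORDER BY cannot follow LIMIT; LIMIT is the final clause

Fix: Sort with ORDER BY, then apply LIMIT

Corrected query:
SELECT * FROM employees ORDER BY salary DESC LIMIT 4

Result:
id | name  | dept        | salary | years
---+-------+-------------+--------+------
1  | Carol | Engineering | 159648 | NULL 
2  | Alice | Support     | 156096 | NULL 
4  | Carol | Support     | 92272  | 15   
5  | Alice | Engineering | 89190  | NULL 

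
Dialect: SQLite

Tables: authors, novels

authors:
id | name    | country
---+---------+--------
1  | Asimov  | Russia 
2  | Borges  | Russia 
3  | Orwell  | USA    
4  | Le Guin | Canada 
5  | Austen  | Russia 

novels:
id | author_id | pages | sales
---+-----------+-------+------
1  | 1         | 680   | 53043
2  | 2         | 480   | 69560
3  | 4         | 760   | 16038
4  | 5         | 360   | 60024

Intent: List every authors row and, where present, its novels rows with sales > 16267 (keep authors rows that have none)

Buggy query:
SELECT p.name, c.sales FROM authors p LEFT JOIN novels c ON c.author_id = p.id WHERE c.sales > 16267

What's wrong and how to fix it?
Bug: A WHERE condition on the right-hand table after LEFT JOIN drops unmatched parents

Fix: Move the right-table condition into the ON clause so unmatched parents are kept

Corrected query:
SELECT p.name, c.sales FROM authors p LEFT JOIN novels c ON c.author_id = p.id AND c.sales > 16267

Result:
name    | sales
--------+------
Asimov  | 53043
Borges  | 69560
Orwell  | NULL 
Le Guin | NULL 
Austen  | 60024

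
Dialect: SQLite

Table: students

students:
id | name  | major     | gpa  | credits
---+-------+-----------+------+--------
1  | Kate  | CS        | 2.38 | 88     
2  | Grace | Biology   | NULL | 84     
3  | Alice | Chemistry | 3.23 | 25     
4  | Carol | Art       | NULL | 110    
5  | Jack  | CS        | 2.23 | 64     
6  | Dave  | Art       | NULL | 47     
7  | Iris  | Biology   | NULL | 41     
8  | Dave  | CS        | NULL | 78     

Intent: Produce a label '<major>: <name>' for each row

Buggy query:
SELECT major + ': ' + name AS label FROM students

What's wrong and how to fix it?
Bug: SQLite uses || for string concatenation; + coerces text to numbers (yielding 0)

Fix: Replace + with || to concatenate text

Corrected query:
SELECT major || ': ' || name AS label FROM students

Result:
label           
----------------
CS: Kate        
Biology: Grace  
Chemistry: Alice
Art: Carol      
CS: Jack        
Art: Dave       
Biology: Iris   
CS: Dave        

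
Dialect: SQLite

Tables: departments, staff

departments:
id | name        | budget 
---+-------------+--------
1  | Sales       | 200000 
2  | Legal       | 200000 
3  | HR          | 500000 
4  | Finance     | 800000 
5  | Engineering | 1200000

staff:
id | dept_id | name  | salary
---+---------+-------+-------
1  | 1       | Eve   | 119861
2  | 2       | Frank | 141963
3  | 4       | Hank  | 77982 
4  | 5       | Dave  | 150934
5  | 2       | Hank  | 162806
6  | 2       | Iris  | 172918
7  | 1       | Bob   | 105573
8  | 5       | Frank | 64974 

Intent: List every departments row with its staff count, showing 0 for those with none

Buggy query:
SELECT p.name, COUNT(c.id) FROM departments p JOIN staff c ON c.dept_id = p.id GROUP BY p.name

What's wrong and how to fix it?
Bug: INNER JOIN drops departments rows that have no matching staff rows

Fix: Switch to LEFT JOIN to retain unmatched parent rows

Corrected query:
SELECT p.name, COUNT(c.id) FROM departments p LEFT JOIN staff c ON c.dept_id = p.id GROUP BY p.name

Result:
name        | COUNT(c.id)
------------+------------
Engineering | 2          
Finance     | 1          
HR          | 0          
Legal       | 3          
Sales       | 2          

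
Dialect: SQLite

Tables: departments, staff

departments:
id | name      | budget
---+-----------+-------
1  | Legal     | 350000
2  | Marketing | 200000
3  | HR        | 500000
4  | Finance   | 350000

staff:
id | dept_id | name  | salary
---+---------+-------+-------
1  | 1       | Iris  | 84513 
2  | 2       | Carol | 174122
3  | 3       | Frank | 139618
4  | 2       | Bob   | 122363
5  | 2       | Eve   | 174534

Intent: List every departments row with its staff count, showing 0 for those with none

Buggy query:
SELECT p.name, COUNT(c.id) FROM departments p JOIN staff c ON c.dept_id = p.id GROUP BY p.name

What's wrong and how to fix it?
Bug: INNER JOIN drops departments rows that have no matching staff rows

Fix: Switch to LEFT JOIN to retain unmatched parent rows

Corrected query:
SELECT p.name, COUNT(c.id) FROM departments p LEFT JOIN staff c ON c.dept_id = p.id GROUP BY p.name

Result:
name      | COUNT(c.id)
----------+------------
Finance   | 0          
HR        | 1          
Legal     | 1          
Marketing | 3          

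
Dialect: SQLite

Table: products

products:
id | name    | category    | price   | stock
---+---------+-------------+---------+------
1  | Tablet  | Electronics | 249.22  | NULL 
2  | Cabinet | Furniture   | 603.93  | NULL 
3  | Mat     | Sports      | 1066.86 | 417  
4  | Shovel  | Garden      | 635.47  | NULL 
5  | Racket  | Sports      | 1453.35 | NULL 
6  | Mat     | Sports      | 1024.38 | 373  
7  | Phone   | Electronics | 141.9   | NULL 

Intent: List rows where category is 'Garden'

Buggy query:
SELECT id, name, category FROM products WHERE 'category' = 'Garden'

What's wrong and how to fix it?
Bug: 'category' in single quotes is a string literal, not the column; the comparison is literal-vs-literal and never true

Fix: Remove the quotes around the column name (or use double quotes for an identifier)

Corrected query:
SELECT id, name, category FROM products WHERE category = 'Garden'

Result:
id | name   | category
---+--------+---------
4  | Shovel | Garden  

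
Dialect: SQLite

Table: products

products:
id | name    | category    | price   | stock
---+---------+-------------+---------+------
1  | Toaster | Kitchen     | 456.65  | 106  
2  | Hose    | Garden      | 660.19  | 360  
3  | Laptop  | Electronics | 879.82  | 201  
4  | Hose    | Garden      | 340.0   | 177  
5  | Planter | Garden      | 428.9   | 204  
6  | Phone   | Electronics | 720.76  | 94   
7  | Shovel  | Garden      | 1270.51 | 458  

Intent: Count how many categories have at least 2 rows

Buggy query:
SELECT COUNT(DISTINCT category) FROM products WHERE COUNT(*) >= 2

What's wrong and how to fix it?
Bug: WHERE filters individual rows, not groups, so a group-level COUNT is invalid there

Fix: Group first with HAVING COUNT(*) >= 2, then COUNT the resulting groups

Corrected query:
SELECT COUNT(*) FROM (SELECT category FROM products GROUP BY category HAVING COUNT(*) >= 2)

Result:
COUNT(*)
--------
2       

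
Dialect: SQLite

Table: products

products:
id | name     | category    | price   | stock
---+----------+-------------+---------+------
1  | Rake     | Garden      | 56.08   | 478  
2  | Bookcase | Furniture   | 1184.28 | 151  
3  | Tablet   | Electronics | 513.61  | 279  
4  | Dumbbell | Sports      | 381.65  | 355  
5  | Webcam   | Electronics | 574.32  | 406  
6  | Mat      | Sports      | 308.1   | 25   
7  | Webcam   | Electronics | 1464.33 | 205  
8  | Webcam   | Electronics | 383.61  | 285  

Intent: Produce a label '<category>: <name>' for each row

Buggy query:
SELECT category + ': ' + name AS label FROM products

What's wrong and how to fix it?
Bug: SQLite uses || for string concatenation; + coerces text to numbers (yielding 0)

Fix: Use the || operator for string concatenation

Corrected query:
SELECT category || ': ' || name AS label FROM products

Result:
label              
-------------------
Garden: Rake       
Furniture: Bookcase
Electronics: Tablet
Sports: Dumbbell   
Electronics: Webcam
Sports: Mat        
Electronics: Webcam
Electronics: Webcam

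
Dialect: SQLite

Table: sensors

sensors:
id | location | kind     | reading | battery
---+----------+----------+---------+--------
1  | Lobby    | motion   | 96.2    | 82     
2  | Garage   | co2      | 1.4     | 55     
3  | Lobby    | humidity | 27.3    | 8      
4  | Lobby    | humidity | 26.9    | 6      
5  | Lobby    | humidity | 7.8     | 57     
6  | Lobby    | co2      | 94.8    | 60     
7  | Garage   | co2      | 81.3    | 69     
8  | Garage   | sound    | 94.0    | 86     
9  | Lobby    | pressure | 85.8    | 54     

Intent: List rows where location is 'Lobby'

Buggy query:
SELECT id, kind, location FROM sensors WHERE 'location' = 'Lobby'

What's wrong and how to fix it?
Bug: Single quotes denote string literals in SQL; the column name is being compared as a constant string

Fix: Reference the column as location without single quotes

Corrected query:
SELECT id, kind, location FROM sensors WHERE location = 'Lobby'

Result:
id | kind     | location
---+----------+---------
1  | motion   | Lobby   
3  | humidity | Lobby   
4  | humidity | Lobby   
5  | humidity | Lobby   
6  | co2      | Lobby   
9  | pressure | Lobby   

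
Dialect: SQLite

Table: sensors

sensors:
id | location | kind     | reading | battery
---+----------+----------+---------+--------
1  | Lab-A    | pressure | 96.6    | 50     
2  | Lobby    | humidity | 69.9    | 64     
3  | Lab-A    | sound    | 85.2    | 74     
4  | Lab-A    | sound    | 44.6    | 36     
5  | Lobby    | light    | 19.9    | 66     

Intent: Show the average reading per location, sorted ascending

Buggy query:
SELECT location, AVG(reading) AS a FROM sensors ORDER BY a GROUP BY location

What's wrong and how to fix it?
Bug: ORDER BY appears before GROUP BY; SQL clause order requires GROUP BY first

Fix: Move ORDER BY to the end, after GROUP BY

Corrected query:
SELECT location, AVG(reading) AS a FROM sensors GROUP BY location ORDER BY a

Result:
location | a        
---------+----------
Lobby    | 44.9     
Lab-A    | 75.466667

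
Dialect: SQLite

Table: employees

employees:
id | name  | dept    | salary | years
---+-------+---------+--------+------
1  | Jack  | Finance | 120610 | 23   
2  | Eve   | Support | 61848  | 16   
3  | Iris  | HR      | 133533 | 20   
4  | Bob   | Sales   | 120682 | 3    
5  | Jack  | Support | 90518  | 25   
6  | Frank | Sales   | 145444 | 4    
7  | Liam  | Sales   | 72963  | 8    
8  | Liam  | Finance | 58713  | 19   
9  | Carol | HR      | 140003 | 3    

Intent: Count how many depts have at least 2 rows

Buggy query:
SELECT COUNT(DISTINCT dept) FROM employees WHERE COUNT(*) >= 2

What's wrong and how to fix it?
Bug: COUNT(*) cannot appear in WHERE; the per-group count doesn't exist yet

Fix: Group first with HAVING COUNT(*) >= 2, then COUNT the resulting groups

Corrected query:
SELECT COUNT(*) FROM (SELECT dept FROM employees GROUP BY dept HAVING COUNT(*) >= 2)

Result:
COUNT(*)
--------
4       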